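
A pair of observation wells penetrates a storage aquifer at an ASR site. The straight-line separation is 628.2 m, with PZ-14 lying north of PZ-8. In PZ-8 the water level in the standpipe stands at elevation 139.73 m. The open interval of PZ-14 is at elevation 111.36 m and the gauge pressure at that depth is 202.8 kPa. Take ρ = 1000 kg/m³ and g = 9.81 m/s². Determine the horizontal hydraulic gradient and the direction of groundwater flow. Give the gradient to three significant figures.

i ≈ 0.0123; groundwater flows toward the north

Total head at PZ-8: h = 139.73 m (water level in the piezometer is the total head).
Pressure head at PZ-14: ψ = P/(ρg) = 202.8×1000 / (1000 × 9.81) = 20.67 m.
Total head at PZ-14: h = z + ψ = 111.36 + 20.67 = 132.03 m.
Head difference: h(PZ-8) − h(PZ-14) = 139.73 − 132.03 = 7.70 m.
Hydraulic gradient: i = |Δh| / L = 7.70 / 628.2 = 0.0123.
Flow is from higher to lower head: from PZ-8 toward PZ-14, i.e. toward the north.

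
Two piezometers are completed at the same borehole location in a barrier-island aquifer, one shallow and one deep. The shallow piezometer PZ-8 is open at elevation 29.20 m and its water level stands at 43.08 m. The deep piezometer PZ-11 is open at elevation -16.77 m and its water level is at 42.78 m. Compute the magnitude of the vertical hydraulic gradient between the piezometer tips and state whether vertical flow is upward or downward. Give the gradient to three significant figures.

Total head at PZ-8: h = 43.08 m (water level in the standpipe).
Total head at PZ-11: h = 42.78 m.
Δh = h(PZ-8) − h(PZ-11) = 43.08 − 42.78 = 0.30 m.
Vertical separation Δz = 29.20 − (-16.77) = 45.97 m.
|i_v| = |Δh| / Δz = 0.30 / 45.97 = 0.00653.
Head is higher in the shallow piezometer, so vertical flow is downward (recharge condition).

|i_v| ≈ 0.00653; vertical flow is downward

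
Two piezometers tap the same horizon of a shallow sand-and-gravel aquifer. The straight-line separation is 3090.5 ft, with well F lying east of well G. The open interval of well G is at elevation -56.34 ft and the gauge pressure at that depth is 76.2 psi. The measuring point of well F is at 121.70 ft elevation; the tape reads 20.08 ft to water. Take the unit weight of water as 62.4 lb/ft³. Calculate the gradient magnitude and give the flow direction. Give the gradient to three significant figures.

Pressure head at well G: ψ = 144·P/γ = 144 × 76.2 / 62.4 = 175.85 ft.
Total head at well G: h = z + ψ = -56.34 + 175.85 = 119.51 ft.
Total head at well F: h = 121.70 − 20.08 = 101.62 ft.
Head difference: h(well G) − h(well F) = 119.51 − 101.62 = 17.89 ft.
Hydraulic gradient: i = |Δh| / L = 17.89 / 3090.5 = 0.00579.
Flow is from higher to lower head: from well G toward well F, i.e. toward the east.

i ≈ 0.00579; groundwater flows toward the east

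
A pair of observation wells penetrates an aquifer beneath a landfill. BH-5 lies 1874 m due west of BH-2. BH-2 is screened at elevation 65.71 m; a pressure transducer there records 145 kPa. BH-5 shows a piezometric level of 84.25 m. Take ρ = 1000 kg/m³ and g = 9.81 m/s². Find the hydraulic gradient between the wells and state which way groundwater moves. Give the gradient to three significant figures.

Pressure head at BH-2: ψ = P/(ρg) = 145×1000 / (1000 × 9.81) = 14.78 m.
Total head at BH-2: h = z + ψ = 65.71 + 14.78 = 80.49 m.
Total head at BH-5: h = 84.25 m (water level in the piezometer is the total head).
Head difference: h(BH-2) − h(BH-5) = 80.49 − 84.25 = -3.76 m.
Hydraulic gradient: i = |Δh| / L = 3.76 / 1874 = 0.00201.
Flow is from higher to lower head: from BH-5 toward BH-2, i.e. toward the east.

i ≈ 0.00201; groundwater flows toward the east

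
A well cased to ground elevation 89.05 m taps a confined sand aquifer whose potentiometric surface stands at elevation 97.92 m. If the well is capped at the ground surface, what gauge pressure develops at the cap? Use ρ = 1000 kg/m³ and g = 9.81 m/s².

P ≈ 87.0 kPa

Head above the cap: Δh = 97.92 − 89.05 = 8.87 m.
P = ρgΔh = 1000 × 9.81 × 8.87 = 87015 Pa ≈ 87.0 kPa.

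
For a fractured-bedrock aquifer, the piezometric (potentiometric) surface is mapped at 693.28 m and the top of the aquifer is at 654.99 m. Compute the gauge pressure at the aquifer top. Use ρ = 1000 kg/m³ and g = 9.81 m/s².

P ≈ 376 kPa

Pressure head at the aquifer top: ψ = h − z = 693.28 − 654.99 = 38.29 m.
P = ρgψ = 1000 × 9.81 × 38.29 = 375625 Pa ≈ 376 kPa.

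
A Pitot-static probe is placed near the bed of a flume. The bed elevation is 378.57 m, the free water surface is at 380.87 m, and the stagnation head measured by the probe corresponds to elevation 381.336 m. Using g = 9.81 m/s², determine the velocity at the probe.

v ≈ 3.02 m/s

Near the bed, under hydrostatic conditions, the piezometric head (z + ψ) equals the free-surface elevation, 380.87 m.
Velocity head = total − piezometric = 381.336 − 380.87 = 0.466 m.
v = √(2g·h_v) = √(2 × 9.81 × 0.466) = 3.02 m/s.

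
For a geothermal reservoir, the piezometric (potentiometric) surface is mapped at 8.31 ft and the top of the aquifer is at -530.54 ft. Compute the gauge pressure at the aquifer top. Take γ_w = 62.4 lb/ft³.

P ≈ 234 psi

Pressure head at the aquifer top: ψ = h − z = 8.31 − (-530.54) = 538.85 ft.
P = γψ/144 = 62.4 × 538.85 / 144 = 234 psi.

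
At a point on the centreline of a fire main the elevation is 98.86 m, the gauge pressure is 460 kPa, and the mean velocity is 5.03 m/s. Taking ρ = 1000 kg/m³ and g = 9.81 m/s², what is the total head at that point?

h ≈ 147.04 m

Pressure head ψ = P/(ρg) = 460×1000 / (1000 × 9.81) = 46.89 m.
Velocity head = v²/(2g) = 5.03² / (2 × 9.81) = 1.290 m.
h = z + ψ + v²/(2g) = 98.86 + 46.89 + 1.290 = 147.04 m.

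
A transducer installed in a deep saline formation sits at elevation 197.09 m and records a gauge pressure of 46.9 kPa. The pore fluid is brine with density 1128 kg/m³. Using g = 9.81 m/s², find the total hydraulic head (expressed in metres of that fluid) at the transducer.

ψ = P/(ρg) = 46.9×1000 / (1128 × 9.81) = 4.24 m.
h = z + ψ = 197.09 + 4.24 = 201.33 m.

h ≈ 201.33 m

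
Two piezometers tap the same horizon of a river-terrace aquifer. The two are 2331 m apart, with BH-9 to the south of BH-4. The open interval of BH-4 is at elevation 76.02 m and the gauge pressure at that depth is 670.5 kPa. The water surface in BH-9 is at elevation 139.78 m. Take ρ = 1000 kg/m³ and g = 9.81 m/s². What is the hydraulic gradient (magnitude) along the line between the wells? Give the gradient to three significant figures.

Pressure head at BH-4: ψ = P/(ρg) = 670.5×1000 / (1000 × 9.81) = 68.35 m.
Total head at BH-4: h = z + ψ = 76.02 + 68.35 = 144.37 m.
Total head at BH-9: h = 139.78 m (water level in the piezometer is the total head).
Head difference: h(BH-4) − h(BH-9) = 144.37 − 139.78 = 4.59 m.
Hydraulic gradient: i = |Δh| / L = 4.59 / 2331 = 0.00197.

i ≈ 0.00197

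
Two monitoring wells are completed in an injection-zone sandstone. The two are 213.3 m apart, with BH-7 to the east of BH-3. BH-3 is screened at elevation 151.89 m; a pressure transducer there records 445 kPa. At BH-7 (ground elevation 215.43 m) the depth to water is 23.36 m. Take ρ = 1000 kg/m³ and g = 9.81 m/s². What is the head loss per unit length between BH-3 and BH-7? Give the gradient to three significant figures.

i ≈ 0.0243 m/m

Pressure head at BH-3: ψ = P/(ρg) = 445×1000 / (1000 × 9.81) = 45.36 m.
Total head at BH-3: h = z + ψ = 151.89 + 45.36 = 197.25 m.
Total head at BH-7: h = 215.43 − 23.36 = 192.07 m.
Head difference: h(BH-3) − h(BH-7) = 197.25 − 192.07 = 5.18 m.
Hydraulic gradient: i = |Δh| / L = 5.18 / 213.3 = 0.0243.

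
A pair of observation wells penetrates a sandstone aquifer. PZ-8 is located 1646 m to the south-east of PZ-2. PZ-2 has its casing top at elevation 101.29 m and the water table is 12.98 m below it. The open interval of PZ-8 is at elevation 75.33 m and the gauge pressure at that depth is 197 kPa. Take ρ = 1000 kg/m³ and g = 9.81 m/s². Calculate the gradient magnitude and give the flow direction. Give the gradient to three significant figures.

i ≈ 0.00431; groundwater flows toward the north-west

Total head at PZ-2: h = 101.29 − 12.98 = 88.31 m.
Pressure head at PZ-8: ψ = P/(ρg) = 197×1000 / (1000 × 9.81) = 20.08 m.
Total head at PZ-8: h = z + ψ = 75.33 + 20.08 = 95.41 m.
Head difference: h(PZ-2) − h(PZ-8) = 88.31 − 95.41 = -7.10 m.
Hydraulic gradient: i = |Δh| / L = 7.10 / 1646 = 0.00431.
Flow is from higher to lower head: from PZ-8 toward PZ-2, i.e. toward the north-west.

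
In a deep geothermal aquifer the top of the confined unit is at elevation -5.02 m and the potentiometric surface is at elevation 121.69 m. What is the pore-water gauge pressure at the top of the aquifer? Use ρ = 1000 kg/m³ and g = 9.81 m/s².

Pressure head at the aquifer top: ψ = h − z = 121.69 − (-5.02) = 126.71 m.
P = ρgψ = 1000 × 9.81 × 126.71 = 1243025 Pa ≈ 1240 kPa.

P ≈ 1240 kPa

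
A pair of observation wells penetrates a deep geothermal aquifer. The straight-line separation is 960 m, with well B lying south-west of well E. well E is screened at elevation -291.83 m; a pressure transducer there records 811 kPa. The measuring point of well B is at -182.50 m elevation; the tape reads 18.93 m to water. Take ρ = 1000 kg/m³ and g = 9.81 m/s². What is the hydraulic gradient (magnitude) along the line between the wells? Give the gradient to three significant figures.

Pressure head at well E: ψ = P/(ρg) = 811×1000 / (1000 × 9.81) = 82.67 m.
Total head at well E: h = z + ψ = -291.83 + 82.67 = -209.16 m.
Total head at well B: h = -182.50 − 18.93 = -201.43 m.
Head difference: h(well E) − h(well B) = -209.16 − (-201.43) = -7.73 m.
Hydraulic gradient: i = |Δh| / L = 7.73 / 960 = 0.00805.

i ≈ 0.00805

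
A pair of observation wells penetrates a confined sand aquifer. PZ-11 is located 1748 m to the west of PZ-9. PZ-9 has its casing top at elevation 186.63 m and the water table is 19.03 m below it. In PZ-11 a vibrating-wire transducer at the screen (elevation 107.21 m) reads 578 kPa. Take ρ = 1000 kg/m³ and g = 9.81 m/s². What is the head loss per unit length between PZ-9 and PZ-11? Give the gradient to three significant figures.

Total head at PZ-9: h = 186.63 − 19.03 = 167.60 m.
Pressure head at PZ-11: ψ = P/(ρg) = 578×1000 / (1000 × 9.81) = 58.92 m.
Total head at PZ-11: h = z + ψ = 107.21 + 58.92 = 166.13 m.
Head difference: h(PZ-9) − h(PZ-11) = 167.60 − 166.13 = 1.47 m.
Hydraulic gradient: i = |Δh| / L = 1.47 / 1748 = 0.000841.

i ≈ 0.000841 m/m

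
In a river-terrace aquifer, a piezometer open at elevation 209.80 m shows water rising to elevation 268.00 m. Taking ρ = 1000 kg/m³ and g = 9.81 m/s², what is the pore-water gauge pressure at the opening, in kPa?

P ≈ 571 kPa

Pressure head ψ = h − z = 268.00 − 209.80 = 58.20 m.
P = ρgψ = 1000 × 9.81 × 58.20 = 570942 Pa ≈ 571 kPa.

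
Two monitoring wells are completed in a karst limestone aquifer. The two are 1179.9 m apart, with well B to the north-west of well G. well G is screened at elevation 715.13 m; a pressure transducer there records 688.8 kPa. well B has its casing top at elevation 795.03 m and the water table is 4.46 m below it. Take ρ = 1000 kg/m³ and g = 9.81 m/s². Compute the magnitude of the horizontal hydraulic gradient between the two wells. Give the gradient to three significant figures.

i ≈ 0.00443

Pressure head at well G: ψ = P/(ρg) = 688.8×1000 / (1000 × 9.81) = 70.21 m.
Total head at well G: h = z + ψ = 715.13 + 70.21 = 785.34 m.
Total head at well B: h = 795.03 − 4.46 = 790.57 m.
Head difference: h(well G) − h(well B) = 785.34 − 790.57 = -5.23 m.
Hydraulic gradient: i = |Δh| / L = 5.23 / 1179.9 = 0.00443.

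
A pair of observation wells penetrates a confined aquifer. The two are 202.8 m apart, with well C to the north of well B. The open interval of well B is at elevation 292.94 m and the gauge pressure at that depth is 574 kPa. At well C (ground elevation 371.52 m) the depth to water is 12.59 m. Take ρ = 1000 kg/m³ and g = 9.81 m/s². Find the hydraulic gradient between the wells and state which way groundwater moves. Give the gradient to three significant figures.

i ≈ 0.0369; groundwater flows toward the south

Pressure head at well B: ψ = P/(ρg) = 574×1000 / (1000 × 9.81) = 58.51 m.
Total head at well B: h = z + ψ = 292.94 + 58.51 = 351.45 m.
Total head at well C: h = 371.52 − 12.59 = 358.93 m.
Head difference: h(well B) − h(well C) = 351.45 − 358.93 = -7.48 m.
Hydraulic gradient: i = |Δh| / L = 7.48 / 202.8 = 0.0369.
Flow is from higher to lower head: from well C toward well B, i.e. toward the south.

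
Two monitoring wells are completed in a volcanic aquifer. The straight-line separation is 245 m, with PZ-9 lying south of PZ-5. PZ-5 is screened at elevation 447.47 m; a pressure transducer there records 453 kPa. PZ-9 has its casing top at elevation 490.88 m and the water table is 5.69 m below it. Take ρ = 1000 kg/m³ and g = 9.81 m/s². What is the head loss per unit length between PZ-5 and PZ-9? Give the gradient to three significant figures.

i ≈ 0.0345 m/m

Pressure head at PZ-5: ψ = P/(ρg) = 453×1000 / (1000 × 9.81) = 46.18 m.
Total head at PZ-5: h = z + ψ = 447.47 + 46.18 = 493.65 m.
Total head at PZ-9: h = 490.88 − 5.69 = 485.19 m.
Head difference: h(PZ-5) − h(PZ-9) = 493.65 − 485.19 = 8.46 m.
Hydraulic gradient: i = |Δh| / L = 8.46 / 245 = 0.0345.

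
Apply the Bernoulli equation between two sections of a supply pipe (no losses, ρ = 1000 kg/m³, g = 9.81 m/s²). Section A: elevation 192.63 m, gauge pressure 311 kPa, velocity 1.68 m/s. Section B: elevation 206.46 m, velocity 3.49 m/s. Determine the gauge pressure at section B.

Pressure head at A: ψ₁ = P₁/(ρg) = 311×1000 / (1000 × 9.81) = 31.70 m.
Velocity heads: v₁²/2g = 1.68²/19.62 = 0.144 m; v₂²/2g = 3.49²/19.62 = 0.621 m.
Total head H = z₁ + ψ₁ + v₁²/2g = 192.63 + 31.70 + 0.144 = 224.47 m.
ψ₂ = H − z₂ − v₂²/2g = 224.47 − 206.46 − 0.621 = 17.39 m.
P₂ = ρgψ₂ = 1000 × 9.81 × 17.39 ≈ 171 kPa.

P₂ ≈ 171 kPa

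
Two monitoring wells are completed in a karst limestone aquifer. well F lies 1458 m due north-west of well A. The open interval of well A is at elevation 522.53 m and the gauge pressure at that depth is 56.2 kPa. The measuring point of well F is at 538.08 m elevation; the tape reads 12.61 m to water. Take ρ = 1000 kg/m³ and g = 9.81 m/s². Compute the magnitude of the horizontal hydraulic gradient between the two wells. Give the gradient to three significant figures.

Pressure head at well A: ψ = P/(ρg) = 56.2×1000 / (1000 × 9.81) = 5.73 m.
Total head at well A: h = z + ψ = 522.53 + 5.73 = 528.26 m.
Total head at well F: h = 538.08 − 12.61 = 525.47 m.
Head difference: h(well A) − h(well F) = 528.26 − 525.47 = 2.79 m.
Hydraulic gradient: i = |Δh| / L = 2.79 / 1458 = 0.00191.

i ≈ 0.00191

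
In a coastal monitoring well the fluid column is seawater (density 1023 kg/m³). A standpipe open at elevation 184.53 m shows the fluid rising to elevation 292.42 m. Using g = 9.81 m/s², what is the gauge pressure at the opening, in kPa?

P ≈ 1080 kPa

Pressure head ψ = h − z = 292.42 − 184.53 = 107.89 m.
P = ρgψ = 1023 × 9.81 × 107.89 = 1082744 Pa ≈ 1080 kPa.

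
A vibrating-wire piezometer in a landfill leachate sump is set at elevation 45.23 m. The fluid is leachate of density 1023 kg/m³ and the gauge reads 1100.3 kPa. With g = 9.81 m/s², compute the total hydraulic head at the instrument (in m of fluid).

h ≈ 154.87 m

ψ = P/(ρg) = 1100.3×1000 / (1023 × 9.81) = 109.64 m.
h = z + ψ = 45.23 + 109.64 = 154.87 m.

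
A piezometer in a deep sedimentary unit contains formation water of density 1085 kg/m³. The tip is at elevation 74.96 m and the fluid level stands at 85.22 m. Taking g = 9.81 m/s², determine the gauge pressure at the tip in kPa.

Pressure head ψ = h − z = 85.22 − 74.96 = 10.26 m.
P = ρgψ = 1085 × 9.81 × 10.26 = 109206 Pa ≈ 109 kPa.

P ≈ 109 kPa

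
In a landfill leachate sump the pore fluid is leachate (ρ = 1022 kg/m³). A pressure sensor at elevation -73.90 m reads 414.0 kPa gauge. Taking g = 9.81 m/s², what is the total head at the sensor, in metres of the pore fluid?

h ≈ -32.61 m

ψ = P/(ρg) = 414.0×1000 / (1022 × 9.81) = 41.29 m.
h = z + ψ = -73.90 + 41.29 = -32.61 m.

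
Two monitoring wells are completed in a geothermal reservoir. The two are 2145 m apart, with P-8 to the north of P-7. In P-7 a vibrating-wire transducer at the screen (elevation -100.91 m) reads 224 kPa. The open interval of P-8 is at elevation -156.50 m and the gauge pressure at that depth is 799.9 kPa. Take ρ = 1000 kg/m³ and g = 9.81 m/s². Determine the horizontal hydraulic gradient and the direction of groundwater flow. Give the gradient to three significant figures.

Pressure head at P-7: ψ = P/(ρg) = 224×1000 / (1000 × 9.81) = 22.83 m.
Total head at P-7: h = z + ψ = -100.91 + 22.83 = -78.08 m.
Pressure head at P-8: ψ = P/(ρg) = 799.9×1000 / (1000 × 9.81) = 81.54 m.
Total head at P-8: h = z + ψ = -156.50 + 81.54 = -74.96 m.
Head difference: h(P-7) − h(P-8) = -78.08 − (-74.96) = -3.12 m.
Hydraulic gradient: i = |Δh| / L = 3.12 / 2145 = 0.00145.
Flow is from higher to lower head: from P-8 toward P-7, i.e. toward the south.

i ≈ 0.00145; groundwater flows toward the south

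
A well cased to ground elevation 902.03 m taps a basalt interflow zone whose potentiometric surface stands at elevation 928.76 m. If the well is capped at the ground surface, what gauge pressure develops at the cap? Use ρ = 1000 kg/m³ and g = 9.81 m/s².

P ≈ 262 kPa

Head above the cap: Δh = 928.76 − 902.03 = 26.73 m.
P = ρgΔh = 1000 × 9.81 × 26.73 = 262221 Pa ≈ 262 kPa.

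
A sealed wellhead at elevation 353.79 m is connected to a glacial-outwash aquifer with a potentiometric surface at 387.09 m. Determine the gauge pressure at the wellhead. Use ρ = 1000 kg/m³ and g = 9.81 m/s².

Head above the cap: Δh = 387.09 − 353.79 = 33.30 m.
P = ρgΔh = 1000 × 9.81 × 33.30 = 326673 Pa ≈ 327 kPa.

P ≈ 327 kPa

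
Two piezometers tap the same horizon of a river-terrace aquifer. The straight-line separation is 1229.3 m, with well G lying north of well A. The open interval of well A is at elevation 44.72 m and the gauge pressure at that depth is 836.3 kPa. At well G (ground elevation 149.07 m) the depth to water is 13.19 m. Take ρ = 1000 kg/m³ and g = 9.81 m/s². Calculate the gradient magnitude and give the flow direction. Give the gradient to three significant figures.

Pressure head at well A: ψ = P/(ρg) = 836.3×1000 / (1000 × 9.81) = 85.25 m.
Total head at well A: h = z + ψ = 44.72 + 85.25 = 129.97 m.
Total head at well G: h = 149.07 − 13.19 = 135.88 m.
Head difference: h(well A) − h(well G) = 129.97 − 135.88 = -5.91 m.
Hydraulic gradient: i = |Δh| / L = 5.91 / 1229.3 = 0.00481.
Flow is from higher to lower head: from well G toward well A, i.e. toward the south.

i ≈ 0.00481; groundwater flows toward the south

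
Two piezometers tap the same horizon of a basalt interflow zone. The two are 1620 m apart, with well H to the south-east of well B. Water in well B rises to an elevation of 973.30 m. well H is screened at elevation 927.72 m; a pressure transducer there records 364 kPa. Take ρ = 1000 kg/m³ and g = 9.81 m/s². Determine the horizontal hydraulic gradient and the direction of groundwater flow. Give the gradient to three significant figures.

i ≈ 0.00523; groundwater flows toward the south-east

Total head at well B: h = 973.30 m (water level in the piezometer is the total head).
Pressure head at well H: ψ = P/(ρg) = 364×1000 / (1000 × 9.81) = 37.10 m.
Total head at well H: h = z + ψ = 927.72 + 37.10 = 964.82 m.
Head difference: h(well B) − h(well H) = 973.30 − 964.82 = 8.48 m.
Hydraulic gradient: i = |Δh| / L = 8.48 / 1620 = 0.00523.
Flow is from higher to lower head: from well B toward well H, i.e. toward the south-east.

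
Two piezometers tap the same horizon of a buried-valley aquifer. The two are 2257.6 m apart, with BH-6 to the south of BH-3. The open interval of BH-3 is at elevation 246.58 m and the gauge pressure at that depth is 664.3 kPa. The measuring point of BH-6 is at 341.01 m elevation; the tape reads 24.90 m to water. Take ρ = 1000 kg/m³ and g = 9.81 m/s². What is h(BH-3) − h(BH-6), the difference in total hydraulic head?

Δh ≈ -1.81 m

Pressure head at BH-3: ψ = P/(ρg) = 664.3×1000 / (1000 × 9.81) = 67.72 m.
Total head at BH-3: h = z + ψ = 246.58 + 67.72 = 314.30 m.
Total head at BH-6: h = 341.01 − 24.90 = 316.11 m.
Head difference: h(BH-3) − h(BH-6) = 314.30 − 316.11 = -1.81 m.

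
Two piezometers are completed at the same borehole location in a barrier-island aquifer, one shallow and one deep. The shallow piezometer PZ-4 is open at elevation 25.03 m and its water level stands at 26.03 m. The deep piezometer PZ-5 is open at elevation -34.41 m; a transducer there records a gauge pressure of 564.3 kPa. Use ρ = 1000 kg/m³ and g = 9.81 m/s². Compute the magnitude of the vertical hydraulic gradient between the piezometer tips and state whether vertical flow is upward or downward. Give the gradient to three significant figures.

|i_v| ≈ 0.0491; vertical flow is downward

Total head at PZ-4: h = 26.03 m (water level in the standpipe).
Pressure head at PZ-5: ψ = P/(ρg) = 564.3×1000 / (1000 × 9.81) = 57.52 m.
Total head at PZ-5: h = z + ψ = -34.41 + 57.52 = 23.11 m.
Δh = h(PZ-4) − h(PZ-5) = 26.03 − 23.11 = 2.92 m.
Vertical separation Δz = 25.03 − (-34.41) = 59.44 m.
|i_v| = |Δh| / Δz = 2.92 / 59.44 = 0.0491.
Head is higher in the shallow piezometer, so vertical flow is downward (recharge condition).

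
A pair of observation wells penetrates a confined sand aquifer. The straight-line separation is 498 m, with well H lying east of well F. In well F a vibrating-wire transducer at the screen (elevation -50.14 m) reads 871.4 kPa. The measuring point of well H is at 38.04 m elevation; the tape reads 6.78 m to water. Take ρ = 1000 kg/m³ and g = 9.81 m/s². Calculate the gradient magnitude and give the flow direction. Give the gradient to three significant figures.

Pressure head at well F: ψ = P/(ρg) = 871.4×1000 / (1000 × 9.81) = 88.83 m.
Total head at well F: h = z + ψ = -50.14 + 88.83 = 38.69 m.
Total head at well H: h = 38.04 − 6.78 = 31.26 m.
Head difference: h(well F) − h(well H) = 38.69 − 31.26 = 7.43 m.
Hydraulic gradient: i = |Δh| / L = 7.43 / 498 = 0.0149.
Flow is from higher to lower head: from well F toward well H, i.e. toward the east.

i ≈ 0.0149; groundwater flows toward the east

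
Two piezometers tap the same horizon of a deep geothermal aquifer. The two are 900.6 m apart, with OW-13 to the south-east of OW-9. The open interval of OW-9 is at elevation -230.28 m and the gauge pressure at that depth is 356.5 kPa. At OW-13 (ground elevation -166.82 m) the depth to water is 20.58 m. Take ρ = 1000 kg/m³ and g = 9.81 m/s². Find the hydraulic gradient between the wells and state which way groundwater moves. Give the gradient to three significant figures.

Pressure head at OW-9: ψ = P/(ρg) = 356.5×1000 / (1000 × 9.81) = 36.34 m.
Total head at OW-9: h = z + ψ = -230.28 + 36.34 = -193.94 m.
Total head at OW-13: h = -166.82 − 20.58 = -187.40 m.
Head difference: h(OW-9) − h(OW-13) = -193.94 − (-187.40) = -6.54 m.
Hydraulic gradient: i = |Δh| / L = 6.54 / 900.6 = 0.00726.
Flow is from higher to lower head: from OW-13 toward OW-9, i.e. toward the north-west.

i ≈ 0.00726; groundwater flows toward the north-west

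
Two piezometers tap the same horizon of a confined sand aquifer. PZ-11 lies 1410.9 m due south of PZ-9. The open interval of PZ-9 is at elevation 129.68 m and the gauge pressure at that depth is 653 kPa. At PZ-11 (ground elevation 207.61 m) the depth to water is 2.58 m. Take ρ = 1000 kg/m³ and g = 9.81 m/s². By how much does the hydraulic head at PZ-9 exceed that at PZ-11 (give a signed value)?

Δh ≈ -8.79 m

Pressure head at PZ-9: ψ = P/(ρg) = 653×1000 / (1000 × 9.81) = 66.56 m.
Total head at PZ-9: h = z + ψ = 129.68 + 66.56 = 196.24 m.
Total head at PZ-11: h = 207.61 − 2.58 = 205.03 m.
Head difference: h(PZ-9) − h(PZ-11) = 196.24 − 205.03 = -8.79 m.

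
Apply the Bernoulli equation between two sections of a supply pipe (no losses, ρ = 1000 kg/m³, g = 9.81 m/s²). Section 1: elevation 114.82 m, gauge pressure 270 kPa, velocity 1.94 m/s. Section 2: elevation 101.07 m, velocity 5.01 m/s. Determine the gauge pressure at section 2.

Pressure head at 1: ψ₁ = P₁/(ρg) = 270×1000 / (1000 × 9.81) = 27.52 m.
Velocity heads: v₁²/2g = 1.94²/19.62 = 0.192 m; v₂²/2g = 5.01²/19.62 = 1.279 m.
Total head H = z₁ + ψ₁ + v₁²/2g = 114.82 + 27.52 + 0.192 = 142.53 m.
ψ₂ = H − z₂ − v₂²/2g = 142.53 − 101.07 − 1.279 = 40.18 m.
P₂ = ρgψ₂ = 1000 × 9.81 × 40.18 ≈ 394 kPa.

P₂ ≈ 394 kPa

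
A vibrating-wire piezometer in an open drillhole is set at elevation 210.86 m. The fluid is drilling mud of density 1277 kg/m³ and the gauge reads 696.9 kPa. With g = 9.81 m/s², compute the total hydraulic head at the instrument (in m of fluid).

ψ = P/(ρg) = 696.9×1000 / (1277 × 9.81) = 55.63 m.
h = z + ψ = 210.86 + 55.63 = 266.49 m.

h ≈ 266.49 m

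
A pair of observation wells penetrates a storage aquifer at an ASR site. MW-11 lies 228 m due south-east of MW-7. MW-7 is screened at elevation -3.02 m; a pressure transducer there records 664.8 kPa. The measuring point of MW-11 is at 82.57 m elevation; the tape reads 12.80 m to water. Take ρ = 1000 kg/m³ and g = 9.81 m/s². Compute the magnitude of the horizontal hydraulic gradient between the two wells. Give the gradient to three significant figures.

Pressure head at MW-7: ψ = P/(ρg) = 664.8×1000 / (1000 × 9.81) = 67.77 m.
Total head at MW-7: h = z + ψ = -3.02 + 67.77 = 64.75 m.
Total head at MW-11: h = 82.57 − 12.80 = 69.77 m.
Head difference: h(MW-7) − h(MW-11) = 64.75 − 69.77 = -5.02 m.
Hydraulic gradient: i = |Δh| / L = 5.02 / 228 = 0.0220.

i ≈ 0.0220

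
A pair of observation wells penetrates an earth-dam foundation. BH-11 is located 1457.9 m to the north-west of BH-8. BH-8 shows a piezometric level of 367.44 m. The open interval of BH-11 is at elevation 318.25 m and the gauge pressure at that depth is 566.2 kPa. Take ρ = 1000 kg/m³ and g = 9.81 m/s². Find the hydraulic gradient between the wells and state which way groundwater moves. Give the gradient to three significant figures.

Total head at BH-8: h = 367.44 m (water level in the piezometer is the total head).
Pressure head at BH-11: ψ = P/(ρg) = 566.2×1000 / (1000 × 9.81) = 57.72 m.
Total head at BH-11: h = z + ψ = 318.25 + 57.72 = 375.97 m.
Head difference: h(BH-8) − h(BH-11) = 367.44 − 375.97 = -8.53 m.
Hydraulic gradient: i = |Δh| / L = 8.53 / 1457.9 = 0.00585.
Flow is from higher to lower head: from BH-11 toward BH-8, i.e. toward the south-east.

i ≈ 0.00585; groundwater flows toward the south-east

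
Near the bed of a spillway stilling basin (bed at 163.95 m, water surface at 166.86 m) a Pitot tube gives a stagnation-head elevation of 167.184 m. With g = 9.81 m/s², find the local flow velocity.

Near the bed, under hydrostatic conditions, the piezometric head (z + ψ) equals the free-surface elevation, 166.86 m.
Velocity head = total − piezometric = 167.184 − 166.86 = 0.324 m.
v = √(2g·h_v) = √(2 × 9.81 × 0.324) = 2.52 m/s.

v ≈ 2.52 m/s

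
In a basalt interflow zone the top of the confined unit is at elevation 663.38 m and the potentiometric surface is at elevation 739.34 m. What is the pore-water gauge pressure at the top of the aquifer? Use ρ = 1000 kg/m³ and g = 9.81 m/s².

P ≈ 745 kPa

Pressure head at the aquifer top: ψ = h − z = 739.34 − 663.38 = 75.96 m.
P = ρgψ = 1000 × 9.81 × 75.96 = 745168 Pa ≈ 745 kPa.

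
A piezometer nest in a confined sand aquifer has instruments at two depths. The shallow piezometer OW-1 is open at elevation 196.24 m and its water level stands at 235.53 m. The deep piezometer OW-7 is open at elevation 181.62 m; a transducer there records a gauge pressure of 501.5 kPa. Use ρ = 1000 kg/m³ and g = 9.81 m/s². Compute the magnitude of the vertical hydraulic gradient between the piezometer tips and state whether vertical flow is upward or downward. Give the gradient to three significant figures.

Total head at OW-1: h = 235.53 m (water level in the standpipe).
Pressure head at OW-7: ψ = P/(ρg) = 501.5×1000 / (1000 × 9.81) = 51.12 m.
Total head at OW-7: h = z + ψ = 181.62 + 51.12 = 232.74 m.
Δh = h(OW-1) − h(OW-7) = 235.53 − 232.74 = 2.79 m.
Vertical separation Δz = 196.24 − 181.62 = 14.62 m.
|i_v| = |Δh| / Δz = 2.79 / 14.62 = 0.191.
Head is higher in the shallow piezometer, so vertical flow is downward (recharge condition).

|i_v| ≈ 0.191; vertical flow is downward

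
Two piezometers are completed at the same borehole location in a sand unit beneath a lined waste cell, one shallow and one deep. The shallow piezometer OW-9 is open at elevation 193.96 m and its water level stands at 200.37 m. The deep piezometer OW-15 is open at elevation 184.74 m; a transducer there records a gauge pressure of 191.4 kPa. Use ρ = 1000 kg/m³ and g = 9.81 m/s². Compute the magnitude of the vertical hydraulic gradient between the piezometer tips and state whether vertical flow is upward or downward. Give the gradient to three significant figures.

Total head at OW-9: h = 200.37 m (water level in the standpipe).
Pressure head at OW-15: ψ = P/(ρg) = 191.4×1000 / (1000 × 9.81) = 19.51 m.
Total head at OW-15: h = z + ψ = 184.74 + 19.51 = 204.25 m.
Δh = h(OW-9) − h(OW-15) = 200.37 − 204.25 = -3.88 m.
Vertical separation Δz = 193.96 − 184.74 = 9.22 m.
|i_v| = |Δh| / Δz = 3.88 / 9.22 = 0.421.
Head is higher in the deep piezometer, so vertical flow is upward (discharge condition).

|i_v| ≈ 0.421; vertical flow is upward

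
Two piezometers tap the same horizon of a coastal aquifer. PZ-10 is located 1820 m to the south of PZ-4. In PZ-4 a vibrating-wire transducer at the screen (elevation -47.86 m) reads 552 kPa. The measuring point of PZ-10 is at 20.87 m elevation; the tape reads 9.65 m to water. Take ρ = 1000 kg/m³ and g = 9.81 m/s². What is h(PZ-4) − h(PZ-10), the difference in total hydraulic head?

Pressure head at PZ-4: ψ = P/(ρg) = 552×1000 / (1000 × 9.81) = 56.27 m.
Total head at PZ-4: h = z + ψ = -47.86 + 56.27 = 8.41 m.
Total head at PZ-10: h = 20.87 − 9.65 = 11.22 m.
Head difference: h(PZ-4) − h(PZ-10) = 8.41 − 11.22 = -2.81 m.

Δh ≈ -2.81 m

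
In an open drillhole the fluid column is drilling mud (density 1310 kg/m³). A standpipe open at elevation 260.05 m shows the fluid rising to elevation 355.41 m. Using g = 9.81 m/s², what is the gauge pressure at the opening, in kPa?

P ≈ 1230 kPa

Pressure head ψ = h − z = 355.41 − 260.05 = 95.36 m.
P = ρgψ = 1310 × 9.81 × 95.36 = 1225481 Pa ≈ 1230 kPa.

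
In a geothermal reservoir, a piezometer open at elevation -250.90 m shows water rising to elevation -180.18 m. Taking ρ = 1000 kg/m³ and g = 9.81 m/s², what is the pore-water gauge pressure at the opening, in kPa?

Pressure head ψ = h − z = -180.18 − (-250.90) = 70.72 m.
P = ρgψ = 1000 × 9.81 × 70.72 = 693763 Pa ≈ 694 kPa.

P ≈ 694 kPa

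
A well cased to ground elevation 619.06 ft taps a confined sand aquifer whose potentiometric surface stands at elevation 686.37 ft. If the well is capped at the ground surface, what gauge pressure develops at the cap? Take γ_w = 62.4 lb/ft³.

P ≈ 29.2 psi

Head above the cap: Δh = 686.37 − 619.06 = 67.31 ft.
P = γΔh/144 = 62.4 × 67.31 / 144 = 29.2 psi.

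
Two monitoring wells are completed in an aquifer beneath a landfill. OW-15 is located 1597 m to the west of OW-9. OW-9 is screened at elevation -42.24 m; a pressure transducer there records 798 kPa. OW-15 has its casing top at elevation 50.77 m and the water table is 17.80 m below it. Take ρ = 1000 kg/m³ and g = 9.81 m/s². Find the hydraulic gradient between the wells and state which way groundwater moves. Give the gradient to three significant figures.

i ≈ 0.00384; groundwater flows toward the west

Pressure head at OW-9: ψ = P/(ρg) = 798×1000 / (1000 × 9.81) = 81.35 m.
Total head at OW-9: h = z + ψ = -42.24 + 81.35 = 39.11 m.
Total head at OW-15: h = 50.77 − 17.80 = 32.97 m.
Head difference: h(OW-9) − h(OW-15) = 39.11 − 32.97 = 6.14 m.
Hydraulic gradient: i = |Δh| / L = 6.14 / 1597 = 0.00384.
Flow is from higher to lower head: from OW-9 toward OW-15, i.e. toward the west.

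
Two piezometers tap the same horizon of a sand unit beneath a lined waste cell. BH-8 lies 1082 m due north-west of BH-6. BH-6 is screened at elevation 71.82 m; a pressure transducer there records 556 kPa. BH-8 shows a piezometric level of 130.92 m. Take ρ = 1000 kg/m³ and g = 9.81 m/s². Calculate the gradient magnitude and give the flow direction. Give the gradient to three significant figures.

i ≈ 0.00224; groundwater flows toward the south-east

Pressure head at BH-6: ψ = P/(ρg) = 556×1000 / (1000 × 9.81) = 56.68 m.
Total head at BH-6: h = z + ψ = 71.82 + 56.68 = 128.50 m.
Total head at BH-8: h = 130.92 m (water level in the piezometer is the total head).
Head difference: h(BH-6) − h(BH-8) = 128.50 − 130.92 = -2.42 m.
Hydraulic gradient: i = |Δh| / L = 2.42 / 1082 = 0.00224.
Flow is from higher to lower head: from BH-8 toward BH-6, i.e. toward the south-east.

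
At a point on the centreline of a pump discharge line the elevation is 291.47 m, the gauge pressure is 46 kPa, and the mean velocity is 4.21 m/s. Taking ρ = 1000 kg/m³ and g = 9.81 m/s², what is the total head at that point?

Pressure head ψ = P/(ρg) = 46×1000 / (1000 × 9.81) = 4.69 m.
Velocity head = v²/(2g) = 4.21² / (2 × 9.81) = 0.903 m.
h = z + ψ + v²/(2g) = 291.47 + 4.69 + 0.903 = 297.06 m.

h ≈ 297.06 m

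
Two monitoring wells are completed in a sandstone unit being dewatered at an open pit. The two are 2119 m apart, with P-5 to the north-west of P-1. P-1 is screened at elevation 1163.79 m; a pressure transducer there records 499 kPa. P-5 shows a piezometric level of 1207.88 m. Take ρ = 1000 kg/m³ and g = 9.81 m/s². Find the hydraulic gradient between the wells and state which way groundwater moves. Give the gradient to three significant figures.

i ≈ 0.00320; groundwater flows toward the north-west

Pressure head at P-1: ψ = P/(ρg) = 499×1000 / (1000 × 9.81) = 50.87 m.
Total head at P-1: h = z + ψ = 1163.79 + 50.87 = 1214.66 m.
Total head at P-5: h = 1207.88 m (water level in the piezometer is the total head).
Head difference: h(P-1) − h(P-5) = 1214.66 − 1207.88 = 6.78 m.
Hydraulic gradient: i = |Δh| / L = 6.78 / 2119 = 0.00320.
Flow is from higher to lower head: from P-1 toward P-5, i.e. toward the north-west.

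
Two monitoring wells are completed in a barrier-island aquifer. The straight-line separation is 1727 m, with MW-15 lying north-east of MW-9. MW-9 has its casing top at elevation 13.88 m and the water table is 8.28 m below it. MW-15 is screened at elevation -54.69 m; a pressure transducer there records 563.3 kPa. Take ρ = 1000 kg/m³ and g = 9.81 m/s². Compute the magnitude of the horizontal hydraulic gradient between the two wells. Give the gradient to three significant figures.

i ≈ 0.00166

Total head at MW-9: h = 13.88 − 8.28 = 5.60 m.
Pressure head at MW-15: ψ = P/(ρg) = 563.3×1000 / (1000 × 9.81) = 57.42 m.
Total head at MW-15: h = z + ψ = -54.69 + 57.42 = 2.73 m.
Head difference: h(MW-9) − h(MW-15) = 5.60 − 2.73 = 2.87 m.
Hydraulic gradient: i = |Δh| / L = 2.87 / 1727 = 0.00166.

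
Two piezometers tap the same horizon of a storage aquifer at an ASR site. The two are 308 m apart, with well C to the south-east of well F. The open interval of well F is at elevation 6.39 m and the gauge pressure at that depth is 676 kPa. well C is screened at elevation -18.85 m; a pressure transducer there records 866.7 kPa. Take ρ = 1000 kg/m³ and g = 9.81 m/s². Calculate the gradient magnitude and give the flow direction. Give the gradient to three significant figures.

i ≈ 0.0188; groundwater flows toward the south-east

Pressure head at well F: ψ = P/(ρg) = 676×1000 / (1000 × 9.81) = 68.91 m.
Total head at well F: h = z + ψ = 6.39 + 68.91 = 75.30 m.
Pressure head at well C: ψ = P/(ρg) = 866.7×1000 / (1000 × 9.81) = 88.35 m.
Total head at well C: h = z + ψ = -18.85 + 88.35 = 69.50 m.
Head difference: h(well F) − h(well C) = 75.30 − 69.50 = 5.80 m.
Hydraulic gradient: i = |Δh| / L = 5.80 / 308 = 0.0188.
Flow is from higher to lower head: from well F toward well C, i.e. toward the south-east.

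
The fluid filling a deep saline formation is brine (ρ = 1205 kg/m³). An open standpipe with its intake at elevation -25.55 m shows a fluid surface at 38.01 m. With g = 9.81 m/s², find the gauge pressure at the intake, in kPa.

P ≈ 751 kPa

Pressure head ψ = h − z = 38.01 − (-25.55) = 63.56 m.
P = ρgψ = 1205 × 9.81 × 63.56 = 751346 Pa ≈ 751 kPa.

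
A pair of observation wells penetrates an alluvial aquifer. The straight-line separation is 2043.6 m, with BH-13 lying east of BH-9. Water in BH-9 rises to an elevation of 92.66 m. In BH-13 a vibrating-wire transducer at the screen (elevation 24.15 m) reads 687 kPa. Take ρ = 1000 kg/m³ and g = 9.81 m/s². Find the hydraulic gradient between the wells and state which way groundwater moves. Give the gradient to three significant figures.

Total head at BH-9: h = 92.66 m (water level in the piezometer is the total head).
Pressure head at BH-13: ψ = P/(ρg) = 687×1000 / (1000 × 9.81) = 70.03 m.
Total head at BH-13: h = z + ψ = 24.15 + 70.03 = 94.18 m.
Head difference: h(BH-9) − h(BH-13) = 92.66 − 94.18 = -1.52 m.
Hydraulic gradient: i = |Δh| / L = 1.52 / 2043.6 = 0.000744.
Flow is from higher to lower head: from BH-13 toward BH-9, i.e. toward the west.

i ≈ 0.000744; groundwater flows toward the west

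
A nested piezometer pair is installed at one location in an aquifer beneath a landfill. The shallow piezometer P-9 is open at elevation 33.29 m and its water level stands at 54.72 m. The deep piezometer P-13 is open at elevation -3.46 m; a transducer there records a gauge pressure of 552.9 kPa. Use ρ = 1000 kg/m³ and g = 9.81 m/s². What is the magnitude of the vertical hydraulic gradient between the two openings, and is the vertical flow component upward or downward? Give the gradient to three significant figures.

|i_v| ≈ 0.0495; vertical flow is downward

Total head at P-9: h = 54.72 m (water level in the standpipe).
Pressure head at P-13: ψ = P/(ρg) = 552.9×1000 / (1000 × 9.81) = 56.36 m.
Total head at P-13: h = z + ψ = -3.46 + 56.36 = 52.90 m.
Δh = h(P-9) − h(P-13) = 54.72 − 52.90 = 1.82 m.
Vertical separation Δz = 33.29 − (-3.46) = 36.75 m.
|i_v| = |Δh| / Δz = 1.82 / 36.75 = 0.0495.
Head is higher in the shallow piezometer, so vertical flow is downward (recharge condition).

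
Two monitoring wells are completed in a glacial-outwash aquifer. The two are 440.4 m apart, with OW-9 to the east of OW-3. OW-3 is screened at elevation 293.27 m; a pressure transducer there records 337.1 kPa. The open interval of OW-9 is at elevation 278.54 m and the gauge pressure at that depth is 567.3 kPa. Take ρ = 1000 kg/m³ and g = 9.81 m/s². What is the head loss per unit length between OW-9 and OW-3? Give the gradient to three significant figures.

Pressure head at OW-3: ψ = P/(ρg) = 337.1×1000 / (1000 × 9.81) = 34.36 m.
Total head at OW-3: h = z + ψ = 293.27 + 34.36 = 327.63 m.
Pressure head at OW-9: ψ = P/(ρg) = 567.3×1000 / (1000 × 9.81) = 57.83 m.
Total head at OW-9: h = z + ψ = 278.54 + 57.83 = 336.37 m.
Head difference: h(OW-3) − h(OW-9) = 327.63 − 336.37 = -8.74 m.
Hydraulic gradient: i = |Δh| / L = 8.74 / 440.4 = 0.0198.

i ≈ 0.0198 m/m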